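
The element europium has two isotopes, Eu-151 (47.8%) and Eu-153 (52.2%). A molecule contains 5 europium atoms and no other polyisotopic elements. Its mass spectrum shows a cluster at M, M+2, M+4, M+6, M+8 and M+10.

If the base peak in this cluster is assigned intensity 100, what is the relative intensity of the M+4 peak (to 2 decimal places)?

91.57

Binomial terms of (0.478 + 0.522)^5: M 0.0250, M+2 0.1363, M+4 0.2976, M+6 0.3250, M+8 0.1775, M+10 0.0388 → M+6 is the base peak.
P(M+6) = C(5,3) × 0.478^2 × 0.522^3 = 10 × 0.228484 × 0.14223665 = 0.324988 (base)
P(M+4) = C(5,2) × 0.478^3 × 0.522^2 = 10 × 0.10921535 × 0.272484 = 0.297594
Relative intensity = 0.297594 / 0.324988 × 100 = 91.57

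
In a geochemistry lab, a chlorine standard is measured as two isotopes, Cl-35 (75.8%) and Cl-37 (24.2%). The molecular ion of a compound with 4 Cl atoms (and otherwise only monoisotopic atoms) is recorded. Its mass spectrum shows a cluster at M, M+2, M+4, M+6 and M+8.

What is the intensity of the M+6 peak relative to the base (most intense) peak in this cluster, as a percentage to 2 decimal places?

Binomial terms of (0.758 + 0.242)^4: M 0.3301, M+2 0.4216, M+4 0.2019, M+6 0.0430, M+8 0.0034 → M+2 is the base peak.
P(M+2) = C(4,1) × 0.758^3 × 0.242^1 = 4 × 0.43551951 × 0.2420 = 0.421583 (base)
P(M+6) = C(4,3) × 0.758^1 × 0.242^3 = 4 × 0.7580 × 0.01417249 = 0.042971
Relative intensity = 0.042971 / 0.421583 × 100 = 10.19

10.19%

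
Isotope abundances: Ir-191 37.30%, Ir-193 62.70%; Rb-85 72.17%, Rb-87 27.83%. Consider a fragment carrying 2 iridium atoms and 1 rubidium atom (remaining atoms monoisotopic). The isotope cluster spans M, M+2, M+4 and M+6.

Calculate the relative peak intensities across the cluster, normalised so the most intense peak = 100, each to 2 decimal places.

Iridium pattern (n=2): 0.139129 : 0.467742 : 0.393129
Rubidium pattern (n=1): 0.7217 : 0.2783
Convolve the two distributions (both contribute in 2-u steps):
  M: 0.139129×0.7217 = 0.100409
  M+2: 0.139129×0.2783 + 0.467742×0.7217 = 0.376289
  M+4: 0.467742×0.2783 + 0.393129×0.7217 = 0.413894
  M+6: 0.393129×0.2783 = 0.109408
Scale to base peak (0.413894) = 100: 24.26 : 90.91 : 100.00 : 26.43

24.26 : 90.91 : 100.00 : 26.43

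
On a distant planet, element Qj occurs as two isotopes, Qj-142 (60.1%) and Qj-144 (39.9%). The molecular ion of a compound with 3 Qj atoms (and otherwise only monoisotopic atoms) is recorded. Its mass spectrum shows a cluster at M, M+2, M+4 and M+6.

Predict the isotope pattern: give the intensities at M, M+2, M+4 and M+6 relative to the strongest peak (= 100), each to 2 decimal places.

50.21 : 100.00 : 66.39 : 14.69

Expanding (0.601 + 0.399)^3:
P(M) = 0.601^3 = 0.217082
P(M+2) = 3 × 0.601^2 × 0.399^1 = 0.432358
P(M+4) = 3 × 0.601^1 × 0.399^2 = 0.287039
P(M+6) = 0.399^3 = 0.063521
The M+2 peak is largest (0.432358); scaling to 100 gives 50.21 : 100.00 : 66.39 : 14.69.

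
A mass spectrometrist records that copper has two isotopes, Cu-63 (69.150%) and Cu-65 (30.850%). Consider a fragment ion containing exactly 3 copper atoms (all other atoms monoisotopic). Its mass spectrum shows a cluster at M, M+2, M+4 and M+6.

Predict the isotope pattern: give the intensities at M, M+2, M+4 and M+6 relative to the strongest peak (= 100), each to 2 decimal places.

74.72 : 100.00 : 44.61 : 6.63

The 3 Cu atoms are independent, so intensities follow the terms of (0.69150 + 0.30850)^3.
P(M) = 0.69150^3 = 0.330656
P(M+2) = 3 × 0.69150^2 × 0.30850^1 = 0.442548
P(M+4) = 3 × 0.69150^1 × 0.30850^2 = 0.197435
P(M+6) = 0.30850^3 = 0.029361
The M+2 peak is largest (0.442548); scaling to 100 gives 74.72 : 100.00 : 44.61 : 6.63.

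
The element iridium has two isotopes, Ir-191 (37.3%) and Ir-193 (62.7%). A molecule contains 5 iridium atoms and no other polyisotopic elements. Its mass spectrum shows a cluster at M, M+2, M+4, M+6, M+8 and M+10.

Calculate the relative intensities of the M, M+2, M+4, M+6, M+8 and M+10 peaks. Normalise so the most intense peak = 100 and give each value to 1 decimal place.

2.1 : 17.7 : 59.5 : 100.0 : 84.0 : 28.3

The 5 Ir atoms are independent, so intensities follow the terms of (0.373 + 0.627)^5.
P(M) = 0.373^5 = 0.007220
P(M+2) = 5 × 0.373^4 × 0.627^1 = 0.060684
P(M+4) = 10 × 0.373^3 × 0.627^2 = 0.204015
P(M+6) = 10 × 0.373^2 × 0.627^3 = 0.342942
P(M+8) = 5 × 0.373^1 × 0.627^4 = 0.288237
P(M+10) = 0.627^5 = 0.096903
The M+6 peak is largest (0.342942); scaling to 100 gives 2.1 : 17.7 : 59.5 : 100.0 : 84.0 : 28.3.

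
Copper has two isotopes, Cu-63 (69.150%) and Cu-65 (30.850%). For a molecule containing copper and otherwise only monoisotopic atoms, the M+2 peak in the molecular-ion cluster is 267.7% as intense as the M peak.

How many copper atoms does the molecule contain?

For n independent Cu atoms, I(M+2)/I(M) = n · (abundance Cu-65) / (abundance Cu-63) = n · 0.30850/0.69150.
n = 2.677 × 0.69150/0.30850 = 6.00 ≈ 6

6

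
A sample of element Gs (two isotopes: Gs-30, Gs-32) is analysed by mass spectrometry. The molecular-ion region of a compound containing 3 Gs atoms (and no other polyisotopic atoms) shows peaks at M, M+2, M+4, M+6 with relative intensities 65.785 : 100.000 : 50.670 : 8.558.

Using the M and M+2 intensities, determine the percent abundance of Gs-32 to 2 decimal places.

Let p = fractional abundance of Gs-30. I(M+2)/I(M) = [C(3,1)·p^2·(1−p)] / p^3 = 3·(1−p)/p = 100.000/65.785 = 1.5201
(1−p)/p = 1.5201/3 = 0.5067  ⇒  p = 1/(1 + 0.5067) = 0.6637
Gs-30: 66.37%, Gs-32: 33.63%.

33.63%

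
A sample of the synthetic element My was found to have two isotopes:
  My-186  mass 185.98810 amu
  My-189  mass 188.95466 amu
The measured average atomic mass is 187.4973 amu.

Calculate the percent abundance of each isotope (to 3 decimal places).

Let x be the fractional abundance of My-186; then My-189 has abundance 1 − x.
185.98810·x + 188.95466·(1 − x) = 187.4973
(185.98810 − 188.95466)·x = 187.4973 − 188.95466
x = -1.45736 / -2.96656 = 0.49126 → 49.126% My-186, 50.874% My-189.

My-186: 49.126%, My-189: 50.874%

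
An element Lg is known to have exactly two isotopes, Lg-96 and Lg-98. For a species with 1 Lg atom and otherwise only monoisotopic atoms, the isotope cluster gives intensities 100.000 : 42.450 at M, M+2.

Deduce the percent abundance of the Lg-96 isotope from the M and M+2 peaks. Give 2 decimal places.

70.20%

Write p for the Lg-96 fraction. I(M+2)/I(M) = [C(1,1)·p^0·(1−p)] / p^1 = 1·(1−p)/p = 42.450/100.000 = 0.4245
(1−p)/p = 0.4245/1 = 0.4245  ⇒  p = 1/(1 + 0.4245) = 0.7020
Lg-96: 70.20%, Lg-98: 29.80%.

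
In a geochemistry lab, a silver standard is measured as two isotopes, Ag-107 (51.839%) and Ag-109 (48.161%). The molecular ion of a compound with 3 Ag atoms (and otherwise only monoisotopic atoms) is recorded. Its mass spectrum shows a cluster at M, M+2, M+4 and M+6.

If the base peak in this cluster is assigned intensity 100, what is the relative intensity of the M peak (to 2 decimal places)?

Term probabilities: M 0.1393, M+2 0.3883, M+4 0.3607, M+6 0.1117. Base peak = M+2.
P(M+2) = C(3,1) × 0.51839^2 × 0.48161^1 = 3 × 0.26872819 × 0.48161 = 0.388267 (base)
P(M) = C(3,0) × 0.51839^3 × 0.48161^0 = 1 × 0.13930601 × 1.0000 = 0.139306
Relative intensity = 0.139306 / 0.388267 × 100 = 35.88

35.88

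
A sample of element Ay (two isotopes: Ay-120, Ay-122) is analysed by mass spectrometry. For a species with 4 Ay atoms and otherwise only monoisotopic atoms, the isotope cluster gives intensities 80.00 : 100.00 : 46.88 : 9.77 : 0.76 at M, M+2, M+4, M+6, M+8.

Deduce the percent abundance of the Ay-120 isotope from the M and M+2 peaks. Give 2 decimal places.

76.19%

If p is the fraction of Ay that is Ay-120, then I(M+2)/I(M) = [C(4,1)·p^3·(1−p)] / p^4 = 4·(1−p)/p = 100.00/80.00 = 1.2500
(1−p)/p = 1.2500/4 = 0.3125  ⇒  p = 1/(1 + 0.3125) = 0.7619
Ay-120: 76.19%, Ay-122: 23.81%.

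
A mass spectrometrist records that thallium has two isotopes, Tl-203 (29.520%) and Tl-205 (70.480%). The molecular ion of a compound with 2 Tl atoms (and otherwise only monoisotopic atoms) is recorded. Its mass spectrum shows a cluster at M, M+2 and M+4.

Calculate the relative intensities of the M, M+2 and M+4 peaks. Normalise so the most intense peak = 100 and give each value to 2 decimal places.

17.54 : 83.77 : 100.00

Expanding (0.29520 + 0.70480)^2:
P(M) = 0.29520^2 = 0.087143
P(M+2) = 2 × 0.29520^1 × 0.70480^1 = 0.416114
P(M+4) = 0.70480^2 = 0.496743
The M+4 peak is largest (0.496743); scaling to 100 gives 17.54 : 83.77 : 100.00.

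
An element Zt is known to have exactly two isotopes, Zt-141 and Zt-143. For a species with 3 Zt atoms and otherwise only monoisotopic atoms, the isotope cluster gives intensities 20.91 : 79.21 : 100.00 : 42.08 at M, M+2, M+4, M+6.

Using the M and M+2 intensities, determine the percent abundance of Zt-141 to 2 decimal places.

44.19%

If p is the fraction of Zt that is Zt-141, then I(M+2)/I(M) = [C(3,1)·p^2·(1−p)] / p^3 = 3·(1−p)/p = 79.21/20.91 = 3.7881
(1−p)/p = 3.7881/3 = 1.2627  ⇒  p = 1/(1 + 1.2627) = 0.4419
Zt-141: 44.19%, Zt-143: 55.81%.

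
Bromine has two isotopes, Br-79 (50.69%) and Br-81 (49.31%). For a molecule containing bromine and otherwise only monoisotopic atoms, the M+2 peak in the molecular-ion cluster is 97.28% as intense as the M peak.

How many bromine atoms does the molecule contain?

1

The M+2/M ratio from n Br atoms is n · q/p = n · 0.4931/0.5069.
n = 0.9728 × 0.5069/0.4931 = 1.00 ≈ 1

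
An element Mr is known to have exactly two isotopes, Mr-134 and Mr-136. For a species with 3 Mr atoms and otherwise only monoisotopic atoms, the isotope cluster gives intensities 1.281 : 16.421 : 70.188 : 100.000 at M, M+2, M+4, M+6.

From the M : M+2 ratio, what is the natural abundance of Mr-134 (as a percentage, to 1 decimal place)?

Write p for the Mr-134 fraction. I(M+2)/I(M) = [C(3,1)·p^2·(1−p)] / p^3 = 3·(1−p)/p = 16.421/1.281 = 12.8189
(1−p)/p = 12.8189/3 = 4.2730  ⇒  p = 1/(1 + 4.2730) = 0.1896
Mr-134: 19.0%, Mr-136: 81.0%.

19.0%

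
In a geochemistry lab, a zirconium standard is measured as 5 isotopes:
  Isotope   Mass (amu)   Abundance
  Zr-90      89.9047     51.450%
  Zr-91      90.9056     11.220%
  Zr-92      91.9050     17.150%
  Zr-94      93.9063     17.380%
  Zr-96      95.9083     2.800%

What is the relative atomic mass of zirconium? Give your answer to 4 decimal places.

91.2236 amu

Average mass = Σ (abundance × isotope mass) = 0.51450 × 89.9047 + 0.11220 × 90.9056 + 0.17150 × 91.9050 + 0.17380 × 93.9063 + 0.02800 × 95.9083
= 46.25597 + 10.19961 + 15.76171 + 16.32091 + 2.68543 = 91.22363 amu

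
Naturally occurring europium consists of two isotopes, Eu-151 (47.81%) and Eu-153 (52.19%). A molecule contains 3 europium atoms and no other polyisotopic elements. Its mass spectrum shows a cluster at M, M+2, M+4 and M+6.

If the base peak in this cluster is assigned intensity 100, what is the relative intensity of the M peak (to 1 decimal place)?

Term probabilities: M 0.1093, M+2 0.3579, M+4 0.3907, M+6 0.1422. Base peak = M+4.
P(M+4) = C(3,2) × 0.4781^1 × 0.5219^2 = 3 × 0.4781 × 0.27237961 = 0.390674 (base)
P(M) = C(3,0) × 0.4781^3 × 0.5219^0 = 1 × 0.10928391 × 1.0000 = 0.109284
Relative intensity = 0.109284 / 0.390674 × 100 = 28.0

28.0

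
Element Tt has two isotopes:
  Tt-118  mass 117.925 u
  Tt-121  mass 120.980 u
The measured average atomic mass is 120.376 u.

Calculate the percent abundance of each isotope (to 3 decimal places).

With x = fraction of Tt-118 (so Tt-121 is 1 − x):
117.925·x + 120.980·(1 − x) = 120.376
(117.925 − 120.980)·x = 120.376 − 120.980
x = -0.604 / -3.055 = 0.19771 → 19.771% Tt-118, 80.229% Tt-121.

Tt-118: 19.771%, Tt-121: 80.229%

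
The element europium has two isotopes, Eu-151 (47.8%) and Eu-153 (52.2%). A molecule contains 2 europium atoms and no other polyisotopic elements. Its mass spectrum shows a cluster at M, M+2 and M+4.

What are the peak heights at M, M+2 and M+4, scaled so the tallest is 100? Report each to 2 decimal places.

The 2 Eu atoms are independent, so intensities follow the terms of (0.478 + 0.522)^2.
P(M) = 0.478^2 = 0.228484
P(M+2) = 2 × 0.478^1 × 0.522^1 = 0.499032
P(M+4) = 0.522^2 = 0.272484
The M+2 peak is largest (0.499032); scaling to 100 gives 45.79 : 100.00 : 54.60.

45.79 : 100.00 : 54.60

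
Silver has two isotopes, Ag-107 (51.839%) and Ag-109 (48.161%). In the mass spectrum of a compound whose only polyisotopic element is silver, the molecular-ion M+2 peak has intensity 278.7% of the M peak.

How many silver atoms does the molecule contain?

3

For n independent Ag atoms, I(M+2)/I(M) = n · (abundance Ag-109) / (abundance Ag-107) = n · 0.48161/0.51839.
n = 2.787 × 0.51839/0.48161 = 3.00 ≈ 3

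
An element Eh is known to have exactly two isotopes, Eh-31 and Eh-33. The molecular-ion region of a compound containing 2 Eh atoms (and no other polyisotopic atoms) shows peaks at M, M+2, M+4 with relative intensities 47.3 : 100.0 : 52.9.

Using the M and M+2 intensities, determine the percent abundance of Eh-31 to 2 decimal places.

Let p = fractional abundance of Eh-31. I(M+2)/I(M) = [C(2,1)·p^1·(1−p)] / p^2 = 2·(1−p)/p = 100.0/47.3 = 2.1142
(1−p)/p = 2.1142/2 = 1.0571  ⇒  p = 1/(1 + 1.0571) = 0.4861
Eh-31: 48.61%, Eh-33: 51.39%.

48.61%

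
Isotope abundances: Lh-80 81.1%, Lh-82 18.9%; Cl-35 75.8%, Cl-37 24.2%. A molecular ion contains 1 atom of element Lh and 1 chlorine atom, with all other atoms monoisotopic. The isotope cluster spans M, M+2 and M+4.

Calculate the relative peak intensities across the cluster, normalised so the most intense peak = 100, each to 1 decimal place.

100.0 : 55.2 : 7.4

Element Lh pattern (n=1): 0.8110 : 0.1890
Chlorine pattern (n=1): 0.7580 : 0.2420
Convolve the two distributions (both contribute in 2-u steps):
  M: 0.8110×0.7580 = 0.614738
  M+2: 0.8110×0.2420 + 0.1890×0.7580 = 0.339524
  M+4: 0.1890×0.2420 = 0.045738
Scale to base peak (0.614738) = 100: 100.0 : 55.2 : 7.4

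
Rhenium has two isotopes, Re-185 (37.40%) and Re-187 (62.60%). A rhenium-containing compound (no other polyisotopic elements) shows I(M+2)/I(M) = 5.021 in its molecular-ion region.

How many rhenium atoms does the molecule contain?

3

The M+2/M ratio from n Re atoms is n · q/p = n · 0.6260/0.3740.
n = 5.021 × 0.3740/0.6260 = 3.00 ≈ 3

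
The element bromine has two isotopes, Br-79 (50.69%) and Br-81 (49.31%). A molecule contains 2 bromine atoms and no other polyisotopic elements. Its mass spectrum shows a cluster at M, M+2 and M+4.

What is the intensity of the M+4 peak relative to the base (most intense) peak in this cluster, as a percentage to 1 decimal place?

Term probabilities: M 0.2569, M+2 0.4999, M+4 0.2431. Base peak = M+2.
P(M+2) = C(2,1) × 0.5069^1 × 0.4931^1 = 2 × 0.5069 × 0.4931 = 0.499905 (base)
P(M+4) = C(2,2) × 0.5069^0 × 0.4931^2 = 1 × 1.0000 × 0.24314761 = 0.243148
Relative intensity = 0.243148 / 0.499905 × 100 = 48.6

48.6%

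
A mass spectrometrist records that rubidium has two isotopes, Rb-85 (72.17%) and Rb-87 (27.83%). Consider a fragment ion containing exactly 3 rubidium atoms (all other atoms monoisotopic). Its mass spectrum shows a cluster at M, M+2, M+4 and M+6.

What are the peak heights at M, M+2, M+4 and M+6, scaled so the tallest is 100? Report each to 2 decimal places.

86.44 : 100.00 : 38.56 : 4.96

Expanding (0.7217 + 0.2783)^3:
P(M) = 0.7217^3 = 0.375898
P(M+2) = 3 × 0.7217^2 × 0.2783^1 = 0.434858
P(M+4) = 3 × 0.7217^1 × 0.2783^2 = 0.167689
P(M+6) = 0.2783^3 = 0.021555
The M+2 peak is largest (0.434858); scaling to 100 gives 86.44 : 100.00 : 38.56 : 4.96.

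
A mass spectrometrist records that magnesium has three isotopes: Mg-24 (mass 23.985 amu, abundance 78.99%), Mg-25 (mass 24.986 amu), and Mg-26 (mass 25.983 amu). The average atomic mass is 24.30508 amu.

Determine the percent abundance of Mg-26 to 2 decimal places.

11.01%

Let x and y be the fractions of Mg-25 and Mg-26. Then x + y = 1 − 0.7899 = 0.2101 and 24.986x + 25.983y = 24.30508 − 0.7899×23.985 = 5.3593285.
Substituting: 24.986x + 25.983(0.2101 − x) = 5.3593285
(24.986 − 25.983)x = -0.0996998  ⇒  x = 0.10000, y = 0.11010
Mg-25: 10.00%, Mg-26: 11.01%.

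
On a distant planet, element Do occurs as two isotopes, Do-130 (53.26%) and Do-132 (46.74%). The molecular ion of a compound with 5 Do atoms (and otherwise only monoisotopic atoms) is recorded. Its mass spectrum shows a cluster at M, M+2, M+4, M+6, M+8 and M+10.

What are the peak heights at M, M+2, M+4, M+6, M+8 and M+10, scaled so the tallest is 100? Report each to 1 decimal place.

13.0 : 57.0 : 100.0 : 87.8 : 38.5 : 6.8

Each Do atom is independently Do-130 (p = 0.5326) or Do-132 (q = 0.4674); the cluster is the binomial expansion (p + q)^5.
P(M) = 0.5326^5 = 0.042855
P(M+2) = 5 × 0.5326^4 × 0.4674^1 = 0.188046
P(M+4) = 10 × 0.5326^3 × 0.4674^2 = 0.330051
P(M+6) = 10 × 0.5326^2 × 0.4674^3 = 0.289647
P(M+8) = 5 × 0.5326^1 × 0.4674^4 = 0.127094
P(M+10) = 0.4674^5 = 0.022307
The M+4 peak is largest (0.330051); scaling to 100 gives 13.0 : 57.0 : 100.0 : 87.8 : 38.5 : 6.8.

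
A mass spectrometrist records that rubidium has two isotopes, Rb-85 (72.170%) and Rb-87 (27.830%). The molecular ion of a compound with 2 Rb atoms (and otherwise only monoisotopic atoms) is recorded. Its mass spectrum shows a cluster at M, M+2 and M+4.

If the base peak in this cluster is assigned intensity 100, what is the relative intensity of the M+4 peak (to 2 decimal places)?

14.87

(0.72170 + 0.27830)^2 gives M 0.5209, M+2 0.4017, M+4 0.0775; the largest is M.
P(M) = C(2,0) × 0.72170^2 × 0.27830^0 = 1 × 0.52085089 × 1.0000 = 0.520851 (base)
P(M+4) = C(2,2) × 0.72170^0 × 0.27830^2 = 1 × 1.0000 × 0.07745089 = 0.077451
Relative intensity = 0.077451 / 0.520851 × 100 = 14.87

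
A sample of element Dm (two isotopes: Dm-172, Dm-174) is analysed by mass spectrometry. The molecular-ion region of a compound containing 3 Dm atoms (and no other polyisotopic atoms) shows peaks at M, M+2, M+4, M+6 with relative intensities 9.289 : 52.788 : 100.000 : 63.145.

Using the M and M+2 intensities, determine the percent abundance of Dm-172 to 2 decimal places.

34.55%

Write p for the Dm-172 fraction. I(M+2)/I(M) = [C(3,1)·p^2·(1−p)] / p^3 = 3·(1−p)/p = 52.788/9.289 = 5.6829
(1−p)/p = 5.6829/3 = 1.8943  ⇒  p = 1/(1 + 1.8943) = 0.3455
Dm-172: 34.55%, Dm-174: 65.45%.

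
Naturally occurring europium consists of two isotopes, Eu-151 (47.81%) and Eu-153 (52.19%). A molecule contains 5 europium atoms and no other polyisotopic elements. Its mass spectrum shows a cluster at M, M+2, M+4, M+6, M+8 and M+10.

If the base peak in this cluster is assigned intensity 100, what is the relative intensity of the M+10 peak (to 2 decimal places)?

11.92

Binomial terms of (0.4781 + 0.5219)^5: M 0.0250, M+2 0.1363, M+4 0.2977, M+6 0.3249, M+8 0.1774, M+10 0.0387 → M+6 is the base peak.
P(M+6) = C(5,3) × 0.4781^2 × 0.5219^3 = 10 × 0.22857961 × 0.14215492 = 0.324937 (base)
P(M+10) = C(5,5) × 0.4781^0 × 0.5219^5 = 1 × 1.0000 × 0.0387201 = 0.038720
Relative intensity = 0.038720 / 0.324937 × 100 = 11.92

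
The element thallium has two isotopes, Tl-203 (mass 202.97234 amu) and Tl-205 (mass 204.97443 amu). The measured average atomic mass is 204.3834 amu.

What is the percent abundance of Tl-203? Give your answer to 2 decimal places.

29.52%

Let x be the fractional abundance of Tl-203; then Tl-205 has abundance 1 − x.
202.97234·x + 204.97443·(1 − x) = 204.3834
(202.97234 − 204.97443)·x = 204.3834 − 204.97443
x = -0.59103 / -2.00209 = 0.29521 → 29.52% Tl-203, 70.48% Tl-205.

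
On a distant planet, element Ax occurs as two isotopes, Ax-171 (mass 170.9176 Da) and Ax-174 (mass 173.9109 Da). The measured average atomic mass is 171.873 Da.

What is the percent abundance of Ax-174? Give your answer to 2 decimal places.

Let x be the fractional abundance of Ax-171; then Ax-174 has abundance 1 − x.
170.9176·x + 173.9109·(1 − x) = 171.873
(170.9176 − 173.9109)·x = 171.873 − 173.9109
x = -2.0379 / -2.9933 = 0.68082 → 68.08% Ax-171, 31.92% Ax-174.

31.92%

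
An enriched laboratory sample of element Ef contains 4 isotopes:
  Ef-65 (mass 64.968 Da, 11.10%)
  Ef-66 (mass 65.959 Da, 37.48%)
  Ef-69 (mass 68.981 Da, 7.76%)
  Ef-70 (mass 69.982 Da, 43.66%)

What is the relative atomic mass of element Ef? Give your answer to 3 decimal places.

67.840 Da

The abundance-weighted mean is 0.1110 × 64.968 + 0.3748 × 65.959 + 0.0776 × 68.981 + 0.4366 × 69.982
= 7.2114 + 24.7214 + 5.3529 + 30.5541 = 67.8398 Da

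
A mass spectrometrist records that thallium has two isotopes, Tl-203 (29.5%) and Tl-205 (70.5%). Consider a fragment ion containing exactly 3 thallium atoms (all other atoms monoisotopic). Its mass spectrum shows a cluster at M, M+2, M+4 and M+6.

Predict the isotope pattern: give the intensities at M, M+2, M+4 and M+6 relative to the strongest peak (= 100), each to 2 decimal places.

Each Tl atom is independently Tl-203 (p = 0.295) or Tl-205 (q = 0.705); the cluster is the binomial expansion (p + q)^3.
P(M) = 0.295^3 = 0.025672
P(M+2) = 3 × 0.295^2 × 0.705^1 = 0.184058
P(M+4) = 3 × 0.295^1 × 0.705^2 = 0.439867
P(M+6) = 0.705^3 = 0.350403
The M+4 peak is largest (0.439867); scaling to 100 gives 5.84 : 41.84 : 100.00 : 79.66.

5.84 : 41.84 : 100.00 : 79.66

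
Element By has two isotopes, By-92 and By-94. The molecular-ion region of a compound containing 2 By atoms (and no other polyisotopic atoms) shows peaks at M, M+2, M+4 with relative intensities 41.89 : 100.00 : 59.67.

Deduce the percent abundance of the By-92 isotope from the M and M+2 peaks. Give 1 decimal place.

If p is the fraction of By that is By-92, then I(M+2)/I(M) = [C(2,1)·p^1·(1−p)] / p^2 = 2·(1−p)/p = 100.00/41.89 = 2.3872
(1−p)/p = 2.3872/2 = 1.1936  ⇒  p = 1/(1 + 1.1936) = 0.4559
By-92: 45.6%, By-94: 54.4%.

45.6%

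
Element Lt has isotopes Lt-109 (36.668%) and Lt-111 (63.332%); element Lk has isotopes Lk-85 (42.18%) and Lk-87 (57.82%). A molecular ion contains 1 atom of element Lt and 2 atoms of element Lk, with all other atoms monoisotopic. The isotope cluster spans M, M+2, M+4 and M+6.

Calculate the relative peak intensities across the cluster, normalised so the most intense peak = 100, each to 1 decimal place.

Element Lt pattern (n=1): 0.36668 : 0.63332
Element Lk pattern (n=2): 0.17791524 : 0.48776952 : 0.33431524
Convolve the two distributions (both contribute in 2-u steps):
  M: 0.36668×0.17791524 = 0.065238
  M+2: 0.36668×0.48776952 + 0.63332×0.17791524 = 0.291533
  M+4: 0.36668×0.33431524 + 0.63332×0.48776952 = 0.431501
  M+6: 0.63332×0.33431524 = 0.211729
Scale to base peak (0.431501) = 100: 15.1 : 67.6 : 100.0 : 49.1

15.1 : 67.6 : 100.0 : 49.1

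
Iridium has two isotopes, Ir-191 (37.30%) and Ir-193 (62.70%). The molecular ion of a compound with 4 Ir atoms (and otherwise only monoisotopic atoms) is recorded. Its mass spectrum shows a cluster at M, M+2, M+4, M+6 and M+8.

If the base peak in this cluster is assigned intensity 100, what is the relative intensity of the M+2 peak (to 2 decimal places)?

35.39

(0.3730 + 0.6270)^4 gives M 0.0194, M+2 0.1302, M+4 0.3282, M+6 0.3678, M+8 0.1546; the largest is M+6.
P(M+6) = C(4,3) × 0.3730^1 × 0.6270^3 = 4 × 0.3730 × 0.24649188 = 0.367766 (base)
P(M+2) = C(4,1) × 0.3730^3 × 0.6270^1 = 4 × 0.05189512 × 0.6270 = 0.130153
Relative intensity = 0.130153 / 0.367766 × 100 = 35.39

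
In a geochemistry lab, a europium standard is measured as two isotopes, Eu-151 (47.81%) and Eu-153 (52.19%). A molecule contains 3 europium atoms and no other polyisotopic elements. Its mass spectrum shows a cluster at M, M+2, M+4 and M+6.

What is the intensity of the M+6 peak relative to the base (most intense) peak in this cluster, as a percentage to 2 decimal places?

Term probabilities: M 0.1093, M+2 0.3579, M+4 0.3907, M+6 0.1422. Base peak = M+4.
P(M+4) = C(3,2) × 0.4781^1 × 0.5219^2 = 3 × 0.4781 × 0.27237961 = 0.390674 (base)
P(M+6) = C(3,3) × 0.4781^0 × 0.5219^3 = 1 × 1.0000 × 0.14215492 = 0.142155
Relative intensity = 0.142155 / 0.390674 × 100 = 36.39

36.39%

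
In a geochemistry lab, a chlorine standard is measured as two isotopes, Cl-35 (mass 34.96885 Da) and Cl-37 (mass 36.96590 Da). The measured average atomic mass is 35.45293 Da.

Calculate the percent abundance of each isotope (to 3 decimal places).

With x = fraction of Cl-35 (so Cl-37 is 1 − x):
34.96885·x + 36.96590·(1 − x) = 35.45293
(34.96885 − 36.96590)·x = 35.45293 − 36.96590
x = -1.51297 / -1.99705 = 0.75760 → 75.760% Cl-35, 24.240% Cl-37.

Cl-35: 75.760%, Cl-37: 24.240%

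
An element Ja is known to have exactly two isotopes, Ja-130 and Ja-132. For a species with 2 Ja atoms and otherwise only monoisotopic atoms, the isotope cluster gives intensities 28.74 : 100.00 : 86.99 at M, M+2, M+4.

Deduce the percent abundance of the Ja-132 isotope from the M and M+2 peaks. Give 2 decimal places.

63.50%

Write p for the Ja-130 fraction. I(M+2)/I(M) = [C(2,1)·p^1·(1−p)] / p^2 = 2·(1−p)/p = 100.00/28.74 = 3.4795
(1−p)/p = 3.4795/2 = 1.7397  ⇒  p = 1/(1 + 1.7397) = 0.3650
Ja-130: 36.50%, Ja-132: 63.50%.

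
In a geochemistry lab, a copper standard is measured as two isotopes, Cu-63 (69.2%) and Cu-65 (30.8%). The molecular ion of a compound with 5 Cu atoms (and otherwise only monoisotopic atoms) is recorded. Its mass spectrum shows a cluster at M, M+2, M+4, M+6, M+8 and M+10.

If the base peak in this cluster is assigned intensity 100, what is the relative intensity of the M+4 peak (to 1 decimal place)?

89.0

(0.692 + 0.308)^5 gives M 0.1587, M+2 0.3531, M+4 0.3144, M+6 0.1399, M+8 0.0311, M+10 0.0028; the largest is M+2.
P(M+2) = C(5,1) × 0.692^4 × 0.308^1 = 5 × 0.22931073 × 0.3080 = 0.353139 (base)
P(M+4) = C(5,2) × 0.692^3 × 0.308^2 = 10 × 0.33137389 × 0.094864 = 0.314355
Relative intensity = 0.314355 / 0.353139 × 100 = 89.0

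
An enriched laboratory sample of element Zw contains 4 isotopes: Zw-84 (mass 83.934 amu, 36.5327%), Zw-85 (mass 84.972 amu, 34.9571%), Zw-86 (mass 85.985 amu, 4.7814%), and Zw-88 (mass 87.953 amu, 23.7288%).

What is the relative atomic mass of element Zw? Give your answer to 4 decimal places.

Average mass = Σ (abundance × isotope mass) = 0.365327 × 83.934 + 0.349571 × 84.972 + 0.047814 × 85.985 + 0.237288 × 87.953
= 30.66336 + 29.70375 + 4.11129 + 20.87019 = 85.34859 amu

85.3486 amu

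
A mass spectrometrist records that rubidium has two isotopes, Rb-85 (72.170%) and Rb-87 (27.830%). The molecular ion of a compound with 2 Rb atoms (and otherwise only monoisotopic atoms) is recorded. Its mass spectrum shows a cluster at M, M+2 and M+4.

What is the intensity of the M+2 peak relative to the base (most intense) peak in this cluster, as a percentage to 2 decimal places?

Binomial terms of (0.72170 + 0.27830)^2: M 0.5209, M+2 0.4017, M+4 0.0775 → M is the base peak.
P(M) = C(2,0) × 0.72170^2 × 0.27830^0 = 1 × 0.52085089 × 1.0000 = 0.520851 (base)
P(M+2) = C(2,1) × 0.72170^1 × 0.27830^1 = 2 × 0.7217 × 0.2783 = 0.401698
Relative intensity = 0.401698 / 0.520851 × 100 = 77.12

77.12%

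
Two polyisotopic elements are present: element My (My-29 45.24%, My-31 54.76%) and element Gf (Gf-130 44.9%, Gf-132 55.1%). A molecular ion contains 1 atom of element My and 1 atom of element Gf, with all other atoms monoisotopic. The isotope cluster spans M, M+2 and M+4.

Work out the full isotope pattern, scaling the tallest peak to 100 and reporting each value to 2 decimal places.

Element My pattern (n=1): 0.4524 : 0.5476
Element Gf pattern (n=1): 0.4490 : 0.5510
Convolve the two distributions (both contribute in 2-u steps):
  M: 0.4524×0.4490 = 0.203128
  M+2: 0.4524×0.5510 + 0.5476×0.4490 = 0.495145
  M+4: 0.5476×0.5510 = 0.301728
Scale to base peak (0.495145) = 100: 41.02 : 100.00 : 60.94

41.02 : 100.00 : 60.94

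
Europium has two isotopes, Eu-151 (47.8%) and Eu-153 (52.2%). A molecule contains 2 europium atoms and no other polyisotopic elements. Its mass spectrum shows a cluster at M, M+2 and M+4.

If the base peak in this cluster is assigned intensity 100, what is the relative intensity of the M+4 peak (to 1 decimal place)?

Term probabilities: M 0.2285, M+2 0.4990, M+4 0.2725. Base peak = M+2.
P(M+2) = C(2,1) × 0.478^1 × 0.522^1 = 2 × 0.4780 × 0.5220 = 0.499032 (base)
P(M+4) = C(2,2) × 0.478^0 × 0.522^2 = 1 × 1.0000 × 0.272484 = 0.272484
Relative intensity = 0.272484 / 0.499032 × 100 = 54.6

54.6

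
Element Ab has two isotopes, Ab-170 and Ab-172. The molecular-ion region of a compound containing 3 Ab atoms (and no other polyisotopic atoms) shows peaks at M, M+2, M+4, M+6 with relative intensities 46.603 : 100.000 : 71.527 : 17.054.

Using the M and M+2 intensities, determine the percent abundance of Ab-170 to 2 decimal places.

Let p = fractional abundance of Ab-170. I(M+2)/I(M) = [C(3,1)·p^2·(1−p)] / p^3 = 3·(1−p)/p = 100.000/46.603 = 2.1458
(1−p)/p = 2.1458/3 = 0.7153  ⇒  p = 1/(1 + 0.7153) = 0.5830
Ab-170: 58.30%, Ab-172: 41.70%.

58.30%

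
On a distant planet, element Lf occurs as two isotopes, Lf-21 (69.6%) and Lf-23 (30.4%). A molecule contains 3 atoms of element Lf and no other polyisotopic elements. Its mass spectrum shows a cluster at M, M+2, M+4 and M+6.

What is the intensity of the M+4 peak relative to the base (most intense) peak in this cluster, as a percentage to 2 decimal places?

Binomial terms of (0.696 + 0.304)^3: M 0.3372, M+2 0.4418, M+4 0.1930, M+6 0.0281 → M+2 is the base peak.
P(M+2) = C(3,1) × 0.696^2 × 0.304^1 = 3 × 0.484416 × 0.3040 = 0.441787 (base)
P(M+4) = C(3,2) × 0.696^1 × 0.304^2 = 3 × 0.6960 × 0.092416 = 0.192965
Relative intensity = 0.192965 / 0.441787 × 100 = 43.68

43.68%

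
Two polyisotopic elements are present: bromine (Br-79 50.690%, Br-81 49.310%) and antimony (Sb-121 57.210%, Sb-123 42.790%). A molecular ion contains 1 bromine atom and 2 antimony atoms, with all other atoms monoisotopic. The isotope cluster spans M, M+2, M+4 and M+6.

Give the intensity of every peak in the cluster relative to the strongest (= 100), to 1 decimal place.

Bromine pattern (n=1): 0.5069 : 0.4931
Antimony pattern (n=2): 0.32729841 : 0.48960318 : 0.18309841
Convolve the two distributions (both contribute in 2-u steps):
  M: 0.5069×0.32729841 = 0.165908
  M+2: 0.5069×0.48960318 + 0.4931×0.32729841 = 0.409571
  M+4: 0.5069×0.18309841 + 0.4931×0.48960318 = 0.334236
  M+6: 0.4931×0.18309841 = 0.090286
Scale to base peak (0.409571) = 100: 40.5 : 100.0 : 81.6 : 22.0

40.5 : 100.0 : 81.6 : 22.0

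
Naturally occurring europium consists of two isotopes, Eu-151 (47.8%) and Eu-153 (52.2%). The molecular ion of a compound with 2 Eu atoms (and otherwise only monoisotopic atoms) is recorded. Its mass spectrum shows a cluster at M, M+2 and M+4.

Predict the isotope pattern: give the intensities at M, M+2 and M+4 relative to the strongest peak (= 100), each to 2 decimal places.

45.79 : 100.00 : 54.60

The 2 Eu atoms are independent, so intensities follow the terms of (0.478 + 0.522)^2.
P(M) = 0.478^2 = 0.228484
P(M+2) = 2 × 0.478^1 × 0.522^1 = 0.499032
P(M+4) = 0.522^2 = 0.272484
The M+2 peak is largest (0.499032); scaling to 100 gives 45.79 : 100.00 : 54.60.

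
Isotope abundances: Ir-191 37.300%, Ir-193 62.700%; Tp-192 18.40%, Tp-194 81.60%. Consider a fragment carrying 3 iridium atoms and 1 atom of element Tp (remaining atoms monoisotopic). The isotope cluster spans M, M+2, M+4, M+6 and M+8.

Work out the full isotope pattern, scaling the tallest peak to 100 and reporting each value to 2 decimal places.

Iridium pattern (n=3): 0.05189512 : 0.26170165 : 0.43991135 : 0.24649188
Element Tp pattern (n=1): 0.1840 : 0.8160
Convolve the two distributions (both contribute in 2-u steps):
  M: 0.05189512×0.1840 = 0.009549
  M+2: 0.05189512×0.8160 + 0.26170165×0.1840 = 0.090500
  M+4: 0.26170165×0.8160 + 0.43991135×0.1840 = 0.294492
  M+6: 0.43991135×0.8160 + 0.24649188×0.1840 = 0.404322
  M+8: 0.24649188×0.8160 = 0.201137
Scale to base peak (0.404322) = 100: 2.36 : 22.38 : 72.84 : 100.00 : 49.75

2.36 : 22.38 : 72.84 : 100.00 : 49.75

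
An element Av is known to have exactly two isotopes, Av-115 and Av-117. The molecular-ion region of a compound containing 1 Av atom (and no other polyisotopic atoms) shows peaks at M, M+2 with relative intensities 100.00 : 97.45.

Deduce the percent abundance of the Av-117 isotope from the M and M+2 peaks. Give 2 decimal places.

49.35%

Let p = fractional abundance of Av-115. I(M+2)/I(M) = [C(1,1)·p^0·(1−p)] / p^1 = 1·(1−p)/p = 97.45/100.00 = 0.9745
(1−p)/p = 0.9745/1 = 0.9745  ⇒  p = 1/(1 + 0.9745) = 0.5065
Av-115: 50.65%, Av-117: 49.35%.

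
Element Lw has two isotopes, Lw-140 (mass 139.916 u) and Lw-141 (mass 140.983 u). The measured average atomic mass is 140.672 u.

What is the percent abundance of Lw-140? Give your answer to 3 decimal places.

Writing the weighted mean with unknown fraction x of Lw-140:
139.916·x + 140.983·(1 − x) = 140.672
(139.916 − 140.983)·x = 140.672 − 140.983
x = -0.311 / -1.067 = 0.29147 → 29.147% Lw-140, 70.853% Lw-141.

29.147%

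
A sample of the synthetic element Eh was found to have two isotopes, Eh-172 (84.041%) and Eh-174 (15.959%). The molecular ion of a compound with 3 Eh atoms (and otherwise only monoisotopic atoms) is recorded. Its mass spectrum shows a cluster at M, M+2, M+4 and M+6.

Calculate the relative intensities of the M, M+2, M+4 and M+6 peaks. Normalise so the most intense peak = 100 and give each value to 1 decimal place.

100.0 : 57.0 : 10.8 : 0.7

The 3 Eh atoms are independent, so intensities follow the terms of (0.84041 + 0.15959)^3.
P(M) = 0.84041^3 = 0.593572
P(M+2) = 3 × 0.84041^2 × 0.15959^1 = 0.338150
P(M+4) = 3 × 0.84041^1 × 0.15959^2 = 0.064213
P(M+6) = 0.15959^3 = 0.004065
The M peak is largest (0.593572); scaling to 100 gives 100.0 : 57.0 : 10.8 : 0.7.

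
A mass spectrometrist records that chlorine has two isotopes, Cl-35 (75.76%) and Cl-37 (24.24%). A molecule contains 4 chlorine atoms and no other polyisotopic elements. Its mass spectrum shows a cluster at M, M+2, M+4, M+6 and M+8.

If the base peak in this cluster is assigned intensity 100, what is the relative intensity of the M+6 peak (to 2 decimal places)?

10.24

Term probabilities: M 0.3294, M+2 0.4216, M+4 0.2023, M+6 0.0432, M+8 0.0035. Base peak = M+2.
P(M+2) = C(4,1) × 0.7576^3 × 0.2424^1 = 4 × 0.4348304 × 0.2424 = 0.421612 (base)
P(M+6) = C(4,3) × 0.7576^1 × 0.2424^3 = 4 × 0.7576 × 0.01424288 = 0.043162
Relative intensity = 0.043162 / 0.421612 × 100 = 10.24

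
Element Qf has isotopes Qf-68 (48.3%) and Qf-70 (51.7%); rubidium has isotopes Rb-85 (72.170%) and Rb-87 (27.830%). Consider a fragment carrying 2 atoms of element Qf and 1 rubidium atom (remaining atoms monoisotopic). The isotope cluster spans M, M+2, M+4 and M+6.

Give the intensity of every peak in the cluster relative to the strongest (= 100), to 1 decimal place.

39.6 : 100.0 : 78.0 : 17.5

Element Qf pattern (n=2): 0.233289 : 0.499422 : 0.267289
Rubidium pattern (n=1): 0.7217 : 0.2783
Convolve the two distributions (both contribute in 2-u steps):
  M: 0.233289×0.7217 = 0.168365
  M+2: 0.233289×0.2783 + 0.499422×0.7217 = 0.425357
  M+4: 0.499422×0.2783 + 0.267289×0.7217 = 0.331892
  M+6: 0.267289×0.2783 = 0.074387
Scale to base peak (0.425357) = 100: 39.6 : 100.0 : 78.0 : 17.5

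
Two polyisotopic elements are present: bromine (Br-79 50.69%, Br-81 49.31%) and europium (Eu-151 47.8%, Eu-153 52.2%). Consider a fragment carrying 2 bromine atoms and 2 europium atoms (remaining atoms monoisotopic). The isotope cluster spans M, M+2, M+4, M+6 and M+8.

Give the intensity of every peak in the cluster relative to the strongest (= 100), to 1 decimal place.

15.7 : 64.6 : 100.0 : 68.7 : 17.7

Bromine pattern (n=2): 0.25694761 : 0.49990478 : 0.24314761
Europium pattern (n=2): 0.228484 : 0.499032 : 0.272484
Convolve the two distributions (both contribute in 2-u steps):
  M: 0.25694761×0.228484 = 0.058708
  M+2: 0.25694761×0.499032 + 0.49990478×0.228484 = 0.242445
  M+4: 0.25694761×0.272484 + 0.49990478×0.499032 + 0.24314761×0.228484 = 0.375038
  M+6: 0.49990478×0.272484 + 0.24314761×0.499032 = 0.257554
  M+8: 0.24314761×0.272484 = 0.066254
Scale to base peak (0.375038) = 100: 15.7 : 64.6 : 100.0 : 68.7 : 17.7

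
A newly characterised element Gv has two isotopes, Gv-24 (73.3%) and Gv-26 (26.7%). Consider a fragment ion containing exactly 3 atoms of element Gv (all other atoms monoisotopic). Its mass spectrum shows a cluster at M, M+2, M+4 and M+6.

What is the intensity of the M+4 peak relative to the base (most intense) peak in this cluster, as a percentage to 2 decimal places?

36.43%

Term probabilities: M 0.3938, M+2 0.4304, M+4 0.1568, M+6 0.0190. Base peak = M+2.
P(M+2) = C(3,1) × 0.733^2 × 0.267^1 = 3 × 0.537289 × 0.2670 = 0.430368 (base)
P(M+4) = C(3,2) × 0.733^1 × 0.267^2 = 3 × 0.7330 × 0.071289 = 0.156765
Relative intensity = 0.156765 / 0.430368 × 100 = 36.43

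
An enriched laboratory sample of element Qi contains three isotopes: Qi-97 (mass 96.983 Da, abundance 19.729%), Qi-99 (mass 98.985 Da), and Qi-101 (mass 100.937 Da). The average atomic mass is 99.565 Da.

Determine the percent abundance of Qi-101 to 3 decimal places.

49.947%

Let x and y be the fractions of Qi-99 and Qi-101. Then x + y = 1 − 0.19729 = 0.80271 and 98.985x + 100.937y = 99.565 − 0.19729×96.983 = 80.43122393.
Substituting: 98.985x + 100.937(0.80271 − x) = 80.43122393
(98.985 − 100.937)x = -0.59191534  ⇒  x = 0.30324, y = 0.49947
Qi-99: 30.324%, Qi-101: 49.947%.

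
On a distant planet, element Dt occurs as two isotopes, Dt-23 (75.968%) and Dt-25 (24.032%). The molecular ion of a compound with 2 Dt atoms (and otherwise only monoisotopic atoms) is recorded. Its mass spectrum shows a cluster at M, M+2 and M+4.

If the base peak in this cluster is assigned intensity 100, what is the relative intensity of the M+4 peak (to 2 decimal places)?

10.01

(0.75968 + 0.24032)^2 gives M 0.5771, M+2 0.3651, M+4 0.0578; the largest is M.
P(M) = C(2,0) × 0.75968^2 × 0.24032^0 = 1 × 0.5771137 × 1.0000 = 0.577114 (base)
P(M+4) = C(2,2) × 0.75968^0 × 0.24032^2 = 1 × 1.0000 × 0.0577537 = 0.057754
Relative intensity = 0.057754 / 0.577114 × 100 = 10.01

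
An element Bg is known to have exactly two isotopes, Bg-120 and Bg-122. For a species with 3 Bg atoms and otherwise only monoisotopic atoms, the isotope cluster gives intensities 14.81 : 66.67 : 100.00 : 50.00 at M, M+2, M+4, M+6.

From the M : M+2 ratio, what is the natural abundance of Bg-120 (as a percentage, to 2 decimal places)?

39.99%

Write p for the Bg-120 fraction. I(M+2)/I(M) = [C(3,1)·p^2·(1−p)] / p^3 = 3·(1−p)/p = 66.67/14.81 = 4.5017
(1−p)/p = 4.5017/3 = 1.5006  ⇒  p = 1/(1 + 1.5006) = 0.3999
Bg-120: 39.99%, Bg-122: 60.01%.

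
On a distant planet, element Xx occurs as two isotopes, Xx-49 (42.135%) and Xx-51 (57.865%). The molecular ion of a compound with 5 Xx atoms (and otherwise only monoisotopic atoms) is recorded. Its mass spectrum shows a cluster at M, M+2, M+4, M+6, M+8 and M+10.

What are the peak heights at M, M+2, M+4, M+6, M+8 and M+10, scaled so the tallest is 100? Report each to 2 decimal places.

3.86 : 26.51 : 72.82 : 100.00 : 68.67 : 18.86

Each Xx atom is independently Xx-49 (p = 0.42135) or Xx-51 (q = 0.57865); the cluster is the binomial expansion (p + q)^5.
P(M) = 0.42135^5 = 0.013281
P(M+2) = 5 × 0.42135^4 × 0.57865^1 = 0.091192
P(M+4) = 10 × 0.42135^3 × 0.57865^2 = 0.250473
P(M+6) = 10 × 0.42135^2 × 0.57865^3 = 0.343981
P(M+8) = 5 × 0.42135^1 × 0.57865^4 = 0.236198
P(M+10) = 0.57865^5 = 0.064875
The M+6 peak is largest (0.343981); scaling to 100 gives 3.86 : 26.51 : 72.82 : 100.00 : 68.67 : 18.86.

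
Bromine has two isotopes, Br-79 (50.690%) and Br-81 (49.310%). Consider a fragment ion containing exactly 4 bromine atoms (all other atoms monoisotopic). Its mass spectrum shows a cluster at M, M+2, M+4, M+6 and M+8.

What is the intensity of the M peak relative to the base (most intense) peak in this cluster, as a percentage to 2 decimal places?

17.61%

Binomial terms of (0.50690 + 0.49310)^4: M 0.0660, M+2 0.2569, M+4 0.3749, M+6 0.2431, M+8 0.0591 → M+4 is the base peak.
P(M+4) = C(4,2) × 0.50690^2 × 0.49310^2 = 6 × 0.25694761 × 0.24314761 = 0.374857 (base)
P(M) = C(4,0) × 0.50690^4 × 0.49310^0 = 1 × 0.06602207 × 1.0000 = 0.066022
Relative intensity = 0.066022 / 0.374857 × 100 = 17.61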